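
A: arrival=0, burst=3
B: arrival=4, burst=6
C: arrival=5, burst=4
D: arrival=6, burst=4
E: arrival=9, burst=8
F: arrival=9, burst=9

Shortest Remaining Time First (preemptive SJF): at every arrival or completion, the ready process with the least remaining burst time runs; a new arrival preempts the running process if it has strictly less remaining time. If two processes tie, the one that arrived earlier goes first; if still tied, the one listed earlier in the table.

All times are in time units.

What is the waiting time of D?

Schedule: | A 0-3 | idle 3-4 | B 4-5 | C 5-9 | D 9-13 | B 13-18 | E 18-26 | F 26-35 |
Completion: A=3  B=18  C=9  D=13  E=26  F=35
Turnaround (C−A): A=3  B=14  C=4  D=7  E=17  F=26
Waiting(D) = turnaround − burst = 7 − 4 = 3

3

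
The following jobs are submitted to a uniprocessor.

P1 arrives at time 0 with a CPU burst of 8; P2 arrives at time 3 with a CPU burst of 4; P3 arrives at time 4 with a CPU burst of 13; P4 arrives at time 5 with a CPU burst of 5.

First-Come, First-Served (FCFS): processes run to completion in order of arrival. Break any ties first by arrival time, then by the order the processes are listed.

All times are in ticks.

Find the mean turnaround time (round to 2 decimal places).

Gantt: | P1 0-8 | P2 8-12 | P3 12-25 | P4 25-30 |
Completion: P1=8  P2=12  P3=25  P4=30
Turnaround (C−A): P1=8  P2=9  P3=21  P4=25
Turnaround times: P1=8, P2=9, P3=21, P4=25
Average turnaround = (8+9+21+25) / 4 = 63/4 = 15.75

15.75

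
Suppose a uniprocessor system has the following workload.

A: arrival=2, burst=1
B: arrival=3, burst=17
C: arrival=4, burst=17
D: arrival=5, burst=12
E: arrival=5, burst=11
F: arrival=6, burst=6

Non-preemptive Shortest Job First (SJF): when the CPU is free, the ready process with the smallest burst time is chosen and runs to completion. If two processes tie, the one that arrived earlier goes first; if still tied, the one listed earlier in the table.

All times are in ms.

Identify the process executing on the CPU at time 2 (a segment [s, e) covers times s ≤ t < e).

A

Schedule: | idle 0-2 | A 2-3 | B 3-20 | F 20-26 | E 26-37 | D 37-49 | C 49-66 |
Completion: A=3  B=20  C=66  D=49  E=37  F=26
Turnaround (C−A): A=1  B=17  C=62  D=44  E=32  F=20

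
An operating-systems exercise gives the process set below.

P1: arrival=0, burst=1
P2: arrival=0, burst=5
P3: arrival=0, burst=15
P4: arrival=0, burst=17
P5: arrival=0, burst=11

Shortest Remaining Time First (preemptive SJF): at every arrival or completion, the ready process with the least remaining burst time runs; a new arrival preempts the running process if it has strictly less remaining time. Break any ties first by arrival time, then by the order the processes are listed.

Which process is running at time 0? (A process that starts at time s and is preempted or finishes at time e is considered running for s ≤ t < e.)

Timeline: | P1 0-1 | P2 1-6 | P5 6-17 | P3 17-32 | P4 32-49 |
Completion: P1=1  P2=6  P3=32  P4=49  P5=17

P1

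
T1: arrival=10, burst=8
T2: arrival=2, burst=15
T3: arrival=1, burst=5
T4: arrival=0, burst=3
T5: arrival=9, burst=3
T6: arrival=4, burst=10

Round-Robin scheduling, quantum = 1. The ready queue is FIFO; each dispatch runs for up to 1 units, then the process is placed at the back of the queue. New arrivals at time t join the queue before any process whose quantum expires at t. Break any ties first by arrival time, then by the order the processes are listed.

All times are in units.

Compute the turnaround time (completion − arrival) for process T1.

Timeline: | T4 0-1 | T3 1-2 | T4 2-3 | T2 3-4 | T3 4-5 | T4 5-6 | T6 6-7 | T2 7-8 | T3 8-9 | T6 9-10 | T2 10-11 | T5 11-12 | T3 12-13 | T1 13-14 | T6 14-15 | T2 15-16 | T5 16-17 | T3 17-18 | T1 18-19 | T6 19-20 | T2 20-21 | T5 21-22 | T1 22-23 | T6 23-24 | T2 24-25 | T1 25-26 | T6 26-27 | T2 27-28 | T1 28-29 | T6 29-30 | T2 30-31 | T1 31-32 | T6 32-33 | T2 33-34 | T1 34-35 | T6 35-36 | T2 36-37 | T1 37-38 | T6 38-39 | T2 39-44 |
Completion: T1=38  T2=44  T3=18  T4=6  T5=22  T6=39
Turnaround (C−A): T1=28  T2=42  T3=17  T4=6  T5=13  T6=35
Turnaround(T1) = completion − arrival = 38 − 10 = 28

28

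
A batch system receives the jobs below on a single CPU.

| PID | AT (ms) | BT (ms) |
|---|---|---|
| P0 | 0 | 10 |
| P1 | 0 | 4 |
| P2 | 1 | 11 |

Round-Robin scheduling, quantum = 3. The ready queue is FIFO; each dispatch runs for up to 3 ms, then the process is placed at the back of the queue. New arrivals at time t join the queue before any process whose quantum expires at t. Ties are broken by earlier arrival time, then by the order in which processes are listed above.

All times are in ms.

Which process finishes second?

Gantt: | P0 0-3 | P1 3-6 | P2 6-9 | P0 9-12 | P1 12-13 | P2 13-16 | P0 16-19 | P2 19-22 | P0 22-23 | P2 23-25 |
Completion: P0=23  P1=13  P2=25
Turnaround (C−A): P0=23  P1=13  P2=24
Finish order: P1 → P0 → P2

P0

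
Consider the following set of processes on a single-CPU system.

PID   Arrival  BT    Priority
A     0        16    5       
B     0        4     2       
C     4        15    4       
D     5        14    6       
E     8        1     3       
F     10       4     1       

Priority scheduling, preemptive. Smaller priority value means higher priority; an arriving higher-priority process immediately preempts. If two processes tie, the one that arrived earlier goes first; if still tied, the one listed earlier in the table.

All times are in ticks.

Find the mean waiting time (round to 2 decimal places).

Schedule: | B 0-4 | C 4-8 | E 8-9 | C 9-10 | F 10-14 | C 14-24 | A 24-40 | D 40-54 |
Completion: A=40  B=4  C=24  D=54  E=9  F=14
Turnaround (C−A): A=40  B=4  C=20  D=49  E=1  F=4
Waiting times: A=24, B=0, C=5, D=35, E=0, F=0
Average waiting = (24+0+5+35+0+0) / 6 = 64/6 = 10.67

10.67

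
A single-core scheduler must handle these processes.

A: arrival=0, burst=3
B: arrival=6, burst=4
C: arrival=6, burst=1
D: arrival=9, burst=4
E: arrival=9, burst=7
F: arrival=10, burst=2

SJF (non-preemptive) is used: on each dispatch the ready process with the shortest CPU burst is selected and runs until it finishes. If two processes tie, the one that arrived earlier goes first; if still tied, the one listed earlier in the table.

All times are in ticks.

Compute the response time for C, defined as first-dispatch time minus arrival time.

Gantt: | A 0-3 | idle 3-6 | C 6-7 | B 7-11 | F 11-13 | D 13-17 | E 17-24 |
Completion: A=3  B=11  C=7  D=17  E=24  F=13
Turnaround (C−A): A=3  B=5  C=1  D=8  E=15  F=3
Response(C) = first start − arrival = 6 − 6 = 0

0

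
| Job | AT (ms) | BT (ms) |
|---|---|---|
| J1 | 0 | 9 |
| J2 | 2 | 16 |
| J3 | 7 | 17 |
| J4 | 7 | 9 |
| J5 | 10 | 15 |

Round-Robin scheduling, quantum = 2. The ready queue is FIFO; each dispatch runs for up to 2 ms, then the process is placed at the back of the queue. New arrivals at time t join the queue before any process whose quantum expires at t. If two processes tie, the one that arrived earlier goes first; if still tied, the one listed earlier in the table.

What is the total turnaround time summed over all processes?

Schedule: | J1 0-2 | J2 2-4 | J1 4-6 | J2 6-8 | J1 8-10 | J3 10-12 | J4 12-14 | J2 14-16 | J5 16-18 | J1 18-20 | J3 20-22 | J4 22-24 | J2 24-26 | J5 26-28 | J1 28-29 | J3 29-31 | J4 31-33 | J2 33-35 | J5 35-37 | J3 37-39 | J4 39-41 | J2 41-43 | J5 43-45 | J3 45-47 | J4 47-48 | J2 48-50 | J5 50-52 | J3 52-54 | J2 54-56 | J5 56-58 | J3 58-60 | J5 60-62 | J3 62-64 | J5 64-65 | J3 65-66 |
Completion: J1=29  J2=56  J3=66  J4=48  J5=65
Turnaround = completion − arrival: J1=29, J2=54, J3=59, J4=41, J5=55
Total turnaround = 29 + 54 + 59 + 41 + 55 = 238

238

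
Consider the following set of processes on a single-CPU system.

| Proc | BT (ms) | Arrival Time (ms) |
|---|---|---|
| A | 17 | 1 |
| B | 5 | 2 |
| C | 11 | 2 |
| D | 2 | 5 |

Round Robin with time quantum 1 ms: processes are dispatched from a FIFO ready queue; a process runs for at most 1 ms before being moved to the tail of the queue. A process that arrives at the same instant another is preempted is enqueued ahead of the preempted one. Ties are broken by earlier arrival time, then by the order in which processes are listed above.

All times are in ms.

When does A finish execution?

36

Schedule: | idle 0-1 | A 1-2 | B 2-3 | C 3-4 | A 4-5 | B 5-6 | C 6-7 | D 7-8 | A 8-9 | B 9-10 | C 10-11 | D 11-12 | A 12-13 | B 13-14 | C 14-15 | A 15-16 | B 16-17 | C 17-18 | A 18-19 | C 19-20 | A 20-21 | C 21-22 | A 22-23 | C 23-24 | A 24-25 | C 25-26 | A 26-27 | C 27-28 | A 28-29 | C 29-30 | A 30-36 |
Completion: A=36  B=17  C=30  D=12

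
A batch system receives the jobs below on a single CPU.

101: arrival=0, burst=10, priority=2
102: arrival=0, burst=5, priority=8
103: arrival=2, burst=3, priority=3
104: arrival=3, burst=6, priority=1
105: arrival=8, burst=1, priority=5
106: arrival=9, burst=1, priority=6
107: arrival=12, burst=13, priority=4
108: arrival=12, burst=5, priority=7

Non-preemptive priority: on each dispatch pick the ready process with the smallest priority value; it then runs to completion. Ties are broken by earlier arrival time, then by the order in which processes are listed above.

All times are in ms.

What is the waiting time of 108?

Timeline: | 101 0-10 | 104 10-16 | 103 16-19 | 107 19-32 | 105 32-33 | 106 33-34 | 108 34-39 | 102 39-44 |
Completion: 101=10  102=44  103=19  104=16  105=33  106=34  107=32  108=39
Waiting(108) = turnaround − burst = 27 − 5 = 22

22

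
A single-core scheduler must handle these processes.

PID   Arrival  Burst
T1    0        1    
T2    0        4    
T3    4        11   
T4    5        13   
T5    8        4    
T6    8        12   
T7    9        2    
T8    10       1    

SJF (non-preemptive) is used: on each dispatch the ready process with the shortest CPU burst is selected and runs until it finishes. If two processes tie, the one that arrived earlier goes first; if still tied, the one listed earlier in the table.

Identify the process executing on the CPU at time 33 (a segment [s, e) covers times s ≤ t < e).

Schedule: | T1 0-1 | T2 1-5 | T3 5-16 | T8 16-17 | T7 17-19 | T5 19-23 | T6 23-35 | T4 35-48 |
Completion: T1=1  T2=5  T3=16  T4=48  T5=23  T6=35  T7=19  T8=17
Turnaround (C−A): T1=1  T2=5  T3=12  T4=43  T5=15  T6=27  T7=10  T8=7

T6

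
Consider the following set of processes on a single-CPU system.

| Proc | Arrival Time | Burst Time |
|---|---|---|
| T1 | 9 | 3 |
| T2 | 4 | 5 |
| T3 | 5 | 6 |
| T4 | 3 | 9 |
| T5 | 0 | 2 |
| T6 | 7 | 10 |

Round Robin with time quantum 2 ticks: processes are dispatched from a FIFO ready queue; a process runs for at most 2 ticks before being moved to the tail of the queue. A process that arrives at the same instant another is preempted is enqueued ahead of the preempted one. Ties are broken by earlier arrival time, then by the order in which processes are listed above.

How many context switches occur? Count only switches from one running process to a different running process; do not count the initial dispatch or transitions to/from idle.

Timeline: | T5 0-2 | idle 2-3 | T4 3-5 | T2 5-7 | T3 7-9 | T4 9-11 | T6 11-13 | T2 13-15 | T1 15-17 | T3 17-19 | T4 19-21 | T6 21-23 | T2 23-24 | T1 24-25 | T3 25-27 | T4 27-29 | T6 29-31 | T4 31-32 | T6 32-36 |
Completion: T1=25  T2=24  T3=27  T4=32  T5=2  T6=36
Turnaround (C−A): T1=16  T2=20  T3=22  T4=29  T5=2  T6=29

16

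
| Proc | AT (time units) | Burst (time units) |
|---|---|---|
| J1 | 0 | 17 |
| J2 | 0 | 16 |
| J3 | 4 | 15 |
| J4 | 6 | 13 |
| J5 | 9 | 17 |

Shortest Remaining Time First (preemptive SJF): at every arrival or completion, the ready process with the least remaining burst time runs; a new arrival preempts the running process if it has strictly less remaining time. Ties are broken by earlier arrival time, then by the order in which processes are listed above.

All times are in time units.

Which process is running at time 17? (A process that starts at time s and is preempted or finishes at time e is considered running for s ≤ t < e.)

J4

Schedule: | J2 0-16 | J4 16-29 | J3 29-44 | J1 44-61 | J5 61-78 |
Completion: J1=61  J2=16  J3=44  J4=29  J5=78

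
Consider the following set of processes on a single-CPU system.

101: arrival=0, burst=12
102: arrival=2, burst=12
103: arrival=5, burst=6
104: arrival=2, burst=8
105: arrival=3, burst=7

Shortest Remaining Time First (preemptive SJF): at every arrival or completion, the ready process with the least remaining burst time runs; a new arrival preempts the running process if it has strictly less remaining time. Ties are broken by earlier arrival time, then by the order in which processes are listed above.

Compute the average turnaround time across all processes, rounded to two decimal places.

Timeline: | 101 0-2 | 104 2-10 | 103 10-16 | 105 16-23 | 101 23-33 | 102 33-45 |
Completion: 101=33  102=45  103=16  104=10  105=23
Turnaround (C−A): 101=33  102=43  103=11  104=8  105=20
Turnaround times: 101=33, 102=43, 103=11, 104=8, 105=20
Average turnaround = (33+43+11+8+20) / 5 = 115/5 = 23.00

23.00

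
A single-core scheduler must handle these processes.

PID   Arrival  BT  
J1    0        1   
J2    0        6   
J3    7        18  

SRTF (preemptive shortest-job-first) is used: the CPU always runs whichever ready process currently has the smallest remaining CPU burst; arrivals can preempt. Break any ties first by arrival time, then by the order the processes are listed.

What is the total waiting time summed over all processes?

Schedule: | J1 0-1 | J2 1-7 | J3 7-25 |
Completion: J1=1  J2=7  J3=25
Waiting = turnaround − burst: J1=0, J2=1, J3=0
Total waiting = 0 + 1 + 0 = 1

1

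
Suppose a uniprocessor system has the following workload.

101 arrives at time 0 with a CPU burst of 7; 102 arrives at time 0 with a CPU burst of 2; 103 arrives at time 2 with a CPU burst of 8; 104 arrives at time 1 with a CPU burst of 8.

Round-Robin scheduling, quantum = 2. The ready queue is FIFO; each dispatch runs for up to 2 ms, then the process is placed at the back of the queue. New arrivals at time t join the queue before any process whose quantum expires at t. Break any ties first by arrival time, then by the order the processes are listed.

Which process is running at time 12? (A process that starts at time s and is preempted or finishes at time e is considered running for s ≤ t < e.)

103

Timeline: | 101 0-2 | 102 2-4 | 104 4-6 | 103 6-8 | 101 8-10 | 104 10-12 | 103 12-14 | 101 14-16 | 104 16-18 | 103 18-20 | 101 20-21 | 104 21-23 | 103 23-25 |
Completion: 101=21  102=4  103=25  104=23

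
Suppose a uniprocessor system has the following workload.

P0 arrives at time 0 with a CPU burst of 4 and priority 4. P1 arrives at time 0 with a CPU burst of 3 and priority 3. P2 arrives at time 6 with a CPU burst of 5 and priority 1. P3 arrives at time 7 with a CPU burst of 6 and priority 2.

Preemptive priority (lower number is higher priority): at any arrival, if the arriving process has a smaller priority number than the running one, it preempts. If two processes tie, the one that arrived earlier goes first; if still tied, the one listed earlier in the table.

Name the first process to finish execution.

Schedule: | P1 0-3 | P0 3-6 | P2 6-11 | P3 11-17 | P0 17-18 |
Completion: P0=18  P1=3  P2=11  P3=17
Turnaround (C−A): P0=18  P1=3  P2=5  P3=10
Finish order: P1 → P2 → P3 → P0

P1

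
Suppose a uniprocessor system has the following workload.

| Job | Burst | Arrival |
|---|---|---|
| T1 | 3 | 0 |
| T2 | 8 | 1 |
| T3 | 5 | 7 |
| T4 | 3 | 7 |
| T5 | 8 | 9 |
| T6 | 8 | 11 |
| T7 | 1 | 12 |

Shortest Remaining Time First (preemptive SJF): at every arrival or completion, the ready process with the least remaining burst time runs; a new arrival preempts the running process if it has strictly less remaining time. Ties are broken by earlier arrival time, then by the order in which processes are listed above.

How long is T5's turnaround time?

Schedule: | T1 0-3 | T2 3-7 | T4 7-10 | T2 10-12 | T7 12-13 | T2 13-15 | T3 15-20 | T5 20-28 | T6 28-36 |
Completion: T1=3  T2=15  T3=20  T4=10  T5=28  T6=36  T7=13
Turnaround(T5) = completion − arrival = 28 − 9 = 19

19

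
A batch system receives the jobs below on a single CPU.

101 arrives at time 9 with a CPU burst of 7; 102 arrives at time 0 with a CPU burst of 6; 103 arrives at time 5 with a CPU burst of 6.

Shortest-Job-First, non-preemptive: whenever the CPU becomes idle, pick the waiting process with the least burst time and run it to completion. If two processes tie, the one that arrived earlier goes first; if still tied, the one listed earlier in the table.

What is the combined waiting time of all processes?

Schedule: | 102 0-6 | 103 6-12 | 101 12-19 |
Completion: 101=19  102=6  103=12
Turnaround (C−A): 101=10  102=6  103=7
Waiting = turnaround − burst: 101=3, 102=0, 103=1
Total waiting = 3 + 0 + 1 = 4

4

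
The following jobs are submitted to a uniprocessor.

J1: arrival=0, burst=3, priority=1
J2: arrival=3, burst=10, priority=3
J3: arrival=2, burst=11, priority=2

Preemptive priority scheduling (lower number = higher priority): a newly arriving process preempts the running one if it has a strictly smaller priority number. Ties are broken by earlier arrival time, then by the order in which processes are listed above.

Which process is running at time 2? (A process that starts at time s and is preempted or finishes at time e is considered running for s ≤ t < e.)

Timeline: | J1 0-3 | J3 3-14 | J2 14-24 |
Completion: J1=3  J2=24  J3=14

J1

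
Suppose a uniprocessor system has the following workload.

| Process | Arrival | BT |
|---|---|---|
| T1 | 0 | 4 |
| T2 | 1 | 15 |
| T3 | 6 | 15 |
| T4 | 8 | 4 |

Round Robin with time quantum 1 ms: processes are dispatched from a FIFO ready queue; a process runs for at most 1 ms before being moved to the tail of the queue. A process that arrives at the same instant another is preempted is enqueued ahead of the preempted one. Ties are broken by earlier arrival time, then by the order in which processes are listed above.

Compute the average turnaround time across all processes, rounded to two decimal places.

Timeline: | T1 0-1 | T2 1-2 | T1 2-3 | T2 3-4 | T1 4-5 | T2 5-6 | T1 6-7 | T3 7-8 | T2 8-9 | T4 9-10 | T3 10-11 | T2 11-12 | T4 12-13 | T3 13-14 | T2 14-15 | T4 15-16 | T3 16-17 | T2 17-18 | T4 18-19 | T3 19-20 | T2 20-21 | T3 21-22 | T2 22-23 | T3 23-24 | T2 24-25 | T3 25-26 | T2 26-27 | T3 27-28 | T2 28-29 | T3 29-30 | T2 30-31 | T3 31-32 | T2 32-33 | T3 33-34 | T2 34-35 | T3 35-38 |
Completion: T1=7  T2=35  T3=38  T4=19
Turnaround (C−A): T1=7  T2=34  T3=32  T4=11
Turnaround times: T1=7, T2=34, T3=32, T4=11
Average turnaround = (7+34+32+11) / 4 = 84/4 = 21.00

21.00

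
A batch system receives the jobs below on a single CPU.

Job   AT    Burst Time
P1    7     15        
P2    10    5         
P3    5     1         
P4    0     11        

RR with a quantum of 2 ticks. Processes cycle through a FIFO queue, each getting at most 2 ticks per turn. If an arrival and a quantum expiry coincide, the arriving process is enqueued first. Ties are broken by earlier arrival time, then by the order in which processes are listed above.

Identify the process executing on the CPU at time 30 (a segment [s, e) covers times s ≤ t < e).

Schedule: | P4 0-6 | P3 6-7 | P4 7-9 | P1 9-11 | P4 11-13 | P2 13-15 | P1 15-17 | P4 17-18 | P2 18-20 | P1 20-22 | P2 22-23 | P1 23-32 |
Completion: P1=32  P2=23  P3=7  P4=18
Turnaround (C−A): P1=25  P2=13  P3=2  P4=18

P1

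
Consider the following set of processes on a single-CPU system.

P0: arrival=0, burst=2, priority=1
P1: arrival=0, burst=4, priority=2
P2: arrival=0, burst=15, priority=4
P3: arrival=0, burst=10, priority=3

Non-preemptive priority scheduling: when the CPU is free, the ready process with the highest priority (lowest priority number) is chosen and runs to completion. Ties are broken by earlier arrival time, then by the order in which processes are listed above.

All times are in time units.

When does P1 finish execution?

Gantt: | P0 0-2 | P1 2-6 | P3 6-16 | P2 16-31 |
Completion: P0=2  P1=6  P2=31  P3=16

6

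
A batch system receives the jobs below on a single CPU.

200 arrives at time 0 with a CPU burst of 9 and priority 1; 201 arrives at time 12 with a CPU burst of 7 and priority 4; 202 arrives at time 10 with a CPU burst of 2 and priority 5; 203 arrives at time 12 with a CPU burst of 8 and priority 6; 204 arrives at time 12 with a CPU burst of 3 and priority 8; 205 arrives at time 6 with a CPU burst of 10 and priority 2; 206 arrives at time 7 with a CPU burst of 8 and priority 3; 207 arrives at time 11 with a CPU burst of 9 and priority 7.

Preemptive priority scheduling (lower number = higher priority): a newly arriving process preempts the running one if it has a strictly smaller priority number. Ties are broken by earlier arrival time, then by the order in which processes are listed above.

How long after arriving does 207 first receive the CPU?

Schedule: | 200 0-9 | 205 9-19 | 206 19-27 | 201 27-34 | 202 34-36 | 203 36-44 | 207 44-53 | 204 53-56 |
Completion: 200=9  201=34  202=36  203=44  204=56  205=19  206=27  207=53
Response(207) = first start − arrival = 44 − 11 = 33

33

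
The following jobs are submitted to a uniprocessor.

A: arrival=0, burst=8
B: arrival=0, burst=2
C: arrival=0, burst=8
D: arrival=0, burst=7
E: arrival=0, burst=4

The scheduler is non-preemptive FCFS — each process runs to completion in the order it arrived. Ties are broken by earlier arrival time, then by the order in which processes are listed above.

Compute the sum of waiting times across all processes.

Schedule: | A 0-8 | B 8-10 | C 10-18 | D 18-25 | E 25-29 |
Completion: A=8  B=10  C=18  D=25  E=29
Waiting = turnaround − burst: A=0, B=8, C=10, D=18, E=25
Total waiting = 0 + 8 + 10 + 18 + 25 = 61

61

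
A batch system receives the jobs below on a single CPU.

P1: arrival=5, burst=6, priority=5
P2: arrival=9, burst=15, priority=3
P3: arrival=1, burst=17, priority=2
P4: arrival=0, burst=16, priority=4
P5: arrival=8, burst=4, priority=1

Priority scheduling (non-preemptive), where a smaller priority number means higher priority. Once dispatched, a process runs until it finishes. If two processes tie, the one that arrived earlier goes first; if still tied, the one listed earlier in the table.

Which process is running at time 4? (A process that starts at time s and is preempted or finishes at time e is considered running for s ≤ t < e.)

P4

Timeline: | P4 0-16 | P5 16-20 | P3 20-37 | P2 37-52 | P1 52-58 |
Completion: P1=58  P2=52  P3=37  P4=16  P5=20
Turnaround (C−A): P1=53  P2=43  P3=36  P4=16  P5=12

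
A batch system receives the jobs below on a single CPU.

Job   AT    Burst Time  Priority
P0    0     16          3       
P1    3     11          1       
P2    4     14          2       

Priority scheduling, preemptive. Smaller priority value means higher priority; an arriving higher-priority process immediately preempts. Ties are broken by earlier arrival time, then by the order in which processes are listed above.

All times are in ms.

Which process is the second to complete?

P2

Timeline: | P0 0-3 | P1 3-14 | P2 14-28 | P0 28-41 |
Completion: P0=41  P1=14  P2=28
Turnaround (C−A): P0=41  P1=11  P2=24
Finish order: P1 → P2 → P0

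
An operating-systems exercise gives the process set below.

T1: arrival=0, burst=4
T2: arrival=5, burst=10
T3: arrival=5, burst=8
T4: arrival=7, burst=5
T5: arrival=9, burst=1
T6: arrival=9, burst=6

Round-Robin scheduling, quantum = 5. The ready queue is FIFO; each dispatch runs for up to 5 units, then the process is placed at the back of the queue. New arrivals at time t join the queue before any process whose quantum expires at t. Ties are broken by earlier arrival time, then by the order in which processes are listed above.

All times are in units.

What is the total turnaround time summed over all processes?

110

Timeline: | T1 0-4 | idle 4-5 | T2 5-10 | T3 10-15 | T4 15-20 | T5 20-21 | T6 21-26 | T2 26-31 | T3 31-34 | T6 34-35 |
Completion: T1=4  T2=31  T3=34  T4=20  T5=21  T6=35
Turnaround = completion − arrival: T1=4, T2=26, T3=29, T4=13, T5=12, T6=26
Total turnaround = 4 + 26 + 29 + 13 + 12 + 26 = 110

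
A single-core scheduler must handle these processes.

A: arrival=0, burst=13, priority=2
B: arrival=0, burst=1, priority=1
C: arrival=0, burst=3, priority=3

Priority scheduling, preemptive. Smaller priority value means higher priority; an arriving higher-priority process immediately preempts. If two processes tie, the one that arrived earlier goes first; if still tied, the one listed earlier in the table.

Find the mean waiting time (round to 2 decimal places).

5.00

Timeline: | B 0-1 | A 1-14 | C 14-17 |
Completion: A=14  B=1  C=17
Turnaround (C−A): A=14  B=1  C=17
Waiting times: A=1, B=0, C=14
Average waiting = (1+0+14) / 3 = 15/3 = 5.00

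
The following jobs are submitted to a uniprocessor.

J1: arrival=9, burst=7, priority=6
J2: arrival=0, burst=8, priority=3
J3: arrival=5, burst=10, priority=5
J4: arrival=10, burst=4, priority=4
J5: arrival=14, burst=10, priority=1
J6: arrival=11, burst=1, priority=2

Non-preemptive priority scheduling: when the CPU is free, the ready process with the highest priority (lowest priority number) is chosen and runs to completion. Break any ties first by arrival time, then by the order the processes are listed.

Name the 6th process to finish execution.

Schedule: | J2 0-8 | J3 8-18 | J5 18-28 | J6 28-29 | J4 29-33 | J1 33-40 |
Completion: J1=40  J2=8  J3=18  J4=33  J5=28  J6=29
Finish order: J2 → J3 → J5 → J6 → J4 → J1

J1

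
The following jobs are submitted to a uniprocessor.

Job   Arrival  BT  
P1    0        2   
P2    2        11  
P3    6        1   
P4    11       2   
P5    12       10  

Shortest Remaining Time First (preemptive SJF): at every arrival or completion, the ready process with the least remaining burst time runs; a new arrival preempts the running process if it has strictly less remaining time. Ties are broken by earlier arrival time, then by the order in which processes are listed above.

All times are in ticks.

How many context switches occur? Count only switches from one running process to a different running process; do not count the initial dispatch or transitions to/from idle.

6

Schedule: | P1 0-2 | P2 2-6 | P3 6-7 | P2 7-11 | P4 11-13 | P2 13-16 | P5 16-26 |
Completion: P1=2  P2=16  P3=7  P4=13  P5=26
Turnaround (C−A): P1=2  P2=14  P3=1  P4=2  P5=14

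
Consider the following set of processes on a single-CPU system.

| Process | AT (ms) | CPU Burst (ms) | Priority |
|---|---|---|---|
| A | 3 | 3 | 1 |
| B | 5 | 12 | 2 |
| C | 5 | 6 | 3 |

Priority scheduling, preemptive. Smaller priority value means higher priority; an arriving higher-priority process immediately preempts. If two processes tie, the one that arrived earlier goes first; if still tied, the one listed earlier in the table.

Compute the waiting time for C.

Schedule: | idle 0-3 | A 3-6 | B 6-18 | C 18-24 |
Completion: A=6  B=18  C=24
Turnaround (C−A): A=3  B=13  C=19
Waiting(C) = turnaround − burst = 19 − 6 = 13

13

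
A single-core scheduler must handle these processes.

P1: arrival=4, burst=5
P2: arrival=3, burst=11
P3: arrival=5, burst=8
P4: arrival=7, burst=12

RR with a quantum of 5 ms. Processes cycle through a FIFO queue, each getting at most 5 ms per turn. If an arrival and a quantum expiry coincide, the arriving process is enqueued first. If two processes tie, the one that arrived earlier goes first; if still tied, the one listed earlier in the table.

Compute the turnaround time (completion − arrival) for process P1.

Timeline: | idle 0-3 | P2 3-8 | P1 8-13 | P3 13-18 | P4 18-23 | P2 23-28 | P3 28-31 | P4 31-36 | P2 36-37 | P4 37-39 |
Completion: P1=13  P2=37  P3=31  P4=39
Turnaround (C−A): P1=9  P2=34  P3=26  P4=32
Turnaround(P1) = completion − arrival = 13 − 4 = 9

9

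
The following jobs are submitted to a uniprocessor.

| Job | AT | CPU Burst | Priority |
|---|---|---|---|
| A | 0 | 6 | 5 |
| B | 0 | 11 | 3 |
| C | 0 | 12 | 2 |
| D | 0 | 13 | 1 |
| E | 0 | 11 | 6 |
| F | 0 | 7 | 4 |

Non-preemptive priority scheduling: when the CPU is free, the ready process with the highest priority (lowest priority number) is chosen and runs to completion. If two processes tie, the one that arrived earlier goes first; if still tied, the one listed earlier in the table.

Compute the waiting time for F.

Gantt: | D 0-13 | C 13-25 | B 25-36 | F 36-43 | A 43-49 | E 49-60 |
Completion: A=49  B=36  C=25  D=13  E=60  F=43
Turnaround (C−A): A=49  B=36  C=25  D=13  E=60  F=43
Waiting(F) = turnaround − burst = 43 − 7 = 36

36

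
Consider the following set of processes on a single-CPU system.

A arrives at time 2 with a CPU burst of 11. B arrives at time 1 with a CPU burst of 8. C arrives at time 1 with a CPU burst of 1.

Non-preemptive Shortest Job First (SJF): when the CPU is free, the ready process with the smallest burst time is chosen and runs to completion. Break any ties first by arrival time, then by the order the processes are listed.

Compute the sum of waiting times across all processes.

9

Gantt: | idle 0-1 | C 1-2 | B 2-10 | A 10-21 |
Completion: A=21  B=10  C=2
Waiting = turnaround − burst: A=8, B=1, C=0
Total waiting = 8 + 1 + 0 = 9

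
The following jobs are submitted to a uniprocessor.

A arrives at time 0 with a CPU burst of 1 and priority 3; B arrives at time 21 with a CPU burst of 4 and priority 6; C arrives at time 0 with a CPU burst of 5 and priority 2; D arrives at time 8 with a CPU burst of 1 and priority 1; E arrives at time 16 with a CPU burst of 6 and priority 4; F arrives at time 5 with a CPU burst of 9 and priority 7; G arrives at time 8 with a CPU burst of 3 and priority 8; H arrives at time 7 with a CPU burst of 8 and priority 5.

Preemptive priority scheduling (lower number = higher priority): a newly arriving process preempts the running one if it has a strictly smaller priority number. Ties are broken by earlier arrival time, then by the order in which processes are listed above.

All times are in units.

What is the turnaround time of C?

5

Schedule: | C 0-5 | A 5-6 | F 6-7 | H 7-8 | D 8-9 | H 9-16 | E 16-22 | B 22-26 | F 26-34 | G 34-37 |
Completion: A=6  B=26  C=5  D=9  E=22  F=34  G=37  H=16
Turnaround(C) = completion − arrival = 5 − 0 = 5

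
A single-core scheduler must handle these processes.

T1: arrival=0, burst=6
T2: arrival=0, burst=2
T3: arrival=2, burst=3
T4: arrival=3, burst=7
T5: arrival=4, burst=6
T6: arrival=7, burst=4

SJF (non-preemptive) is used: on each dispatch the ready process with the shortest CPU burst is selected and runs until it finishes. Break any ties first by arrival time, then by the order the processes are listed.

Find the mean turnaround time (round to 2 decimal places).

11.00

Timeline: | T2 0-2 | T3 2-5 | T1 5-11 | T6 11-15 | T5 15-21 | T4 21-28 |
Completion: T1=11  T2=2  T3=5  T4=28  T5=21  T6=15
Turnaround (C−A): T1=11  T2=2  T3=3  T4=25  T5=17  T6=8
Turnaround times: T1=11, T2=2, T3=3, T4=25, T5=17, T6=8
Average turnaround = (11+2+3+25+17+8) / 6 = 66/6 = 11.00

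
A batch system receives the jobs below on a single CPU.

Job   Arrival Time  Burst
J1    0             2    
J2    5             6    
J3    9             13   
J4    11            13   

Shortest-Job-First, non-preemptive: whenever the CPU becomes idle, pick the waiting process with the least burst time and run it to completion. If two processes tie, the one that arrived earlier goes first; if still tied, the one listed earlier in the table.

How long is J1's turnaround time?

2

Timeline: | J1 0-2 | idle 2-5 | J2 5-11 | J3 11-24 | J4 24-37 |
Completion: J1=2  J2=11  J3=24  J4=37
Turnaround (C−A): J1=2  J2=6  J3=15  J4=26
Turnaround(J1) = completion − arrival = 2 − 0 = 2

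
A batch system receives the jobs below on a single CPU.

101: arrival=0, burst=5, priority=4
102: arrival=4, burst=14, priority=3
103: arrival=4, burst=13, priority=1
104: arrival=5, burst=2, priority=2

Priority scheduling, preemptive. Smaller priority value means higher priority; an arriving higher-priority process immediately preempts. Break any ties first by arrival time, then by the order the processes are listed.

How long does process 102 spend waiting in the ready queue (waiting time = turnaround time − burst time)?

15

Schedule: | 101 0-4 | 103 4-17 | 104 17-19 | 102 19-33 | 101 33-34 |
Completion: 101=34  102=33  103=17  104=19
Turnaround (C−A): 101=34  102=29  103=13  104=14
Waiting(102) = turnaround − burst = 29 − 14 = 15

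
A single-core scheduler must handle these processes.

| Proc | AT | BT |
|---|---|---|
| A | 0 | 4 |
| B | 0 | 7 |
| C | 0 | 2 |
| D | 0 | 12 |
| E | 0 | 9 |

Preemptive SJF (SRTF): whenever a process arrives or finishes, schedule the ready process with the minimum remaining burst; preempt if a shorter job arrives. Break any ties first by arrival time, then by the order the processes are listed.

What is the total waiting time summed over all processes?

43

Gantt: | C 0-2 | A 2-6 | B 6-13 | E 13-22 | D 22-34 |
Completion: A=6  B=13  C=2  D=34  E=22
Turnaround (C−A): A=6  B=13  C=2  D=34  E=22
Waiting = turnaround − burst: A=2, B=6, C=0, D=22, E=13
Total waiting = 2 + 6 + 0 + 22 + 13 = 43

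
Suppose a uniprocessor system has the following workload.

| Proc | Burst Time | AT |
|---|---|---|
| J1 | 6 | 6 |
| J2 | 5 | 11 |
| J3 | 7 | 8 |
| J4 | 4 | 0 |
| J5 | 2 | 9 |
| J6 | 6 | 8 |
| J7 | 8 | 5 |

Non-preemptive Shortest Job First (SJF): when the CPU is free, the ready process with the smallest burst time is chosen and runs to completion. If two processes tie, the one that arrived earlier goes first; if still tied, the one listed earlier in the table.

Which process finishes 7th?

J3

Schedule: | J4 0-4 | idle 4-5 | J7 5-13 | J5 13-15 | J2 15-20 | J1 20-26 | J6 26-32 | J3 32-39 |
Completion: J1=26  J2=20  J3=39  J4=4  J5=15  J6=32  J7=13
Turnaround (C−A): J1=20  J2=9  J3=31  J4=4  J5=6  J6=24  J7=8
Finish order: J4 → J7 → J5 → J2 → J1 → J6 → J3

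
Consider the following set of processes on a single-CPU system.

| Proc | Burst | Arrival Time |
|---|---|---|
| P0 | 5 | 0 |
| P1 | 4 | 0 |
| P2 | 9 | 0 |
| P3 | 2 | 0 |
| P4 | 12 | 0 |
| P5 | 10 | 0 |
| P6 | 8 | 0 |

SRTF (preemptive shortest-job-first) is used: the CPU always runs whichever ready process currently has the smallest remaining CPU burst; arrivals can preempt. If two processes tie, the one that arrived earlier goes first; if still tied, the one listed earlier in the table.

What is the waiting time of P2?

19

Schedule: | P3 0-2 | P1 2-6 | P0 6-11 | P6 11-19 | P2 19-28 | P5 28-38 | P4 38-50 |
Completion: P0=11  P1=6  P2=28  P3=2  P4=50  P5=38  P6=19
Waiting(P2) = turnaround − burst = 28 − 9 = 19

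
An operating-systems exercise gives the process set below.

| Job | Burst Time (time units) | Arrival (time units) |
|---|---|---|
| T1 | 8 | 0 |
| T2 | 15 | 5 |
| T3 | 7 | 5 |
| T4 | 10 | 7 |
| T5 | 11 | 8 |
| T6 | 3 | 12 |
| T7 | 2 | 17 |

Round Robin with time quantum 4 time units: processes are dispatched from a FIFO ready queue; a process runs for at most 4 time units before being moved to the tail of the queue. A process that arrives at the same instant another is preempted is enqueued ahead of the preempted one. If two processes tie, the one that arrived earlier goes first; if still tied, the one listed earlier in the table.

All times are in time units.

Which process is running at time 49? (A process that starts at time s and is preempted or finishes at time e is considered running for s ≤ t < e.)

T4

Schedule: | T1 0-8 | T2 8-12 | T3 12-16 | T4 16-20 | T5 20-24 | T6 24-27 | T2 27-31 | T3 31-34 | T7 34-36 | T4 36-40 | T5 40-44 | T2 44-48 | T4 48-50 | T5 50-53 | T2 53-56 |
Completion: T1=8  T2=56  T3=34  T4=50  T5=53  T6=27  T7=36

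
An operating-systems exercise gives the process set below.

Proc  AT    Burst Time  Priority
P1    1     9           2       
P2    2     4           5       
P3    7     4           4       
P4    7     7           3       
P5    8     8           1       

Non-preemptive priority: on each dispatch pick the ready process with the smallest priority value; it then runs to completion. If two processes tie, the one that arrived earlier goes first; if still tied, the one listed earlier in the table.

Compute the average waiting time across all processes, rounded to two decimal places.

Gantt: | idle 0-1 | P1 1-10 | P5 10-18 | P4 18-25 | P3 25-29 | P2 29-33 |
Completion: P1=10  P2=33  P3=29  P4=25  P5=18
Waiting times: P1=0, P2=27, P3=18, P4=11, P5=2
Average waiting = (0+27+18+11+2) / 5 = 58/5 = 11.60

11.60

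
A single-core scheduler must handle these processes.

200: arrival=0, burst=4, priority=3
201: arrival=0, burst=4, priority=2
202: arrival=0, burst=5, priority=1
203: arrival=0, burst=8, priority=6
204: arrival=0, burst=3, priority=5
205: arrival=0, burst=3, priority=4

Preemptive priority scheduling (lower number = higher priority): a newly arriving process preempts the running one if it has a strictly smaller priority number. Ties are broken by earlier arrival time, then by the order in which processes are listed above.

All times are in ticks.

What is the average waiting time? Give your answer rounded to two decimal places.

Schedule: | 202 0-5 | 201 5-9 | 200 9-13 | 205 13-16 | 204 16-19 | 203 19-27 |
Completion: 200=13  201=9  202=5  203=27  204=19  205=16
Turnaround (C−A): 200=13  201=9  202=5  203=27  204=19  205=16
Waiting times: 200=9, 201=5, 202=0, 203=19, 204=16, 205=13
Average waiting = (9+5+0+19+16+13) / 6 = 62/6 = 10.33

10.33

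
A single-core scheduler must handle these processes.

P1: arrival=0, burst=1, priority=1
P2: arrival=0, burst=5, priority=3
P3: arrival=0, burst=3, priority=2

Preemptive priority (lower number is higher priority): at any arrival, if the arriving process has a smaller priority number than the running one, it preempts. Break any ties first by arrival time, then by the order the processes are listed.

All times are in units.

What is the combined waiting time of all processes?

5

Timeline: | P1 0-1 | P3 1-4 | P2 4-9 |
Completion: P1=1  P2=9  P3=4
Waiting = turnaround − burst: P1=0, P2=4, P3=1
Total waiting = 0 + 4 + 1 = 5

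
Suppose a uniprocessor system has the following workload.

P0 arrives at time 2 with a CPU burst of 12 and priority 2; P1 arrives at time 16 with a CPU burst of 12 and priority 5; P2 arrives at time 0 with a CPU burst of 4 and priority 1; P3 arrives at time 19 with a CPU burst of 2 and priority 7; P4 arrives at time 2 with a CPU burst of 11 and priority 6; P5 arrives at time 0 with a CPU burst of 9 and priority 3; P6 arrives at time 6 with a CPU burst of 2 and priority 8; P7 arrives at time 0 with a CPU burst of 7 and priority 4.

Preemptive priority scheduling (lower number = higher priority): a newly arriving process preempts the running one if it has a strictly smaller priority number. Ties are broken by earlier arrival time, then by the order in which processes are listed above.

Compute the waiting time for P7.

25

Timeline: | P2 0-4 | P0 4-16 | P5 16-25 | P7 25-32 | P1 32-44 | P4 44-55 | P3 55-57 | P6 57-59 |
Completion: P0=16  P1=44  P2=4  P3=57  P4=55  P5=25  P6=59  P7=32
Turnaround (C−A): P0=14  P1=28  P2=4  P3=38  P4=53  P5=25  P6=53  P7=32
Waiting(P7) = turnaround − burst = 32 − 7 = 25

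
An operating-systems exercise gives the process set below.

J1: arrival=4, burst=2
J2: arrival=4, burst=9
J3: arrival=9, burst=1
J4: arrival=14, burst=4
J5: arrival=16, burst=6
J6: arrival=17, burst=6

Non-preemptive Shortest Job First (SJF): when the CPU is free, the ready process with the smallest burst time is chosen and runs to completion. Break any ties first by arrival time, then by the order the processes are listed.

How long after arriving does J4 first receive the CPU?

2

Timeline: | idle 0-4 | J1 4-6 | J2 6-15 | J3 15-16 | J4 16-20 | J5 20-26 | J6 26-32 |
Completion: J1=6  J2=15  J3=16  J4=20  J5=26  J6=32
Turnaround (C−A): J1=2  J2=11  J3=7  J4=6  J5=10  J6=15
Response(J4) = first start − arrival = 16 − 14 = 2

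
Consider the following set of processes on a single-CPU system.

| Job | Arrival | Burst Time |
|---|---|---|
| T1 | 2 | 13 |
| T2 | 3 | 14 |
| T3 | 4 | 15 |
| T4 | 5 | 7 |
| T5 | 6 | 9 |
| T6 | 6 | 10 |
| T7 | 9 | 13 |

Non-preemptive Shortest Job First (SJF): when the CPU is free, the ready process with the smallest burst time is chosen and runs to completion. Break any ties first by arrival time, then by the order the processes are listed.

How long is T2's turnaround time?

Timeline: | idle 0-2 | T1 2-15 | T4 15-22 | T5 22-31 | T6 31-41 | T7 41-54 | T2 54-68 | T3 68-83 |
Completion: T1=15  T2=68  T3=83  T4=22  T5=31  T6=41  T7=54
Turnaround (C−A): T1=13  T2=65  T3=79  T4=17  T5=25  T6=35  T7=45
Turnaround(T2) = completion − arrival = 68 − 3 = 65

65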